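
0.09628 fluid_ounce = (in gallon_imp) 0.0006263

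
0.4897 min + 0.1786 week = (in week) 0.1786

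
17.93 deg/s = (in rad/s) 0.3129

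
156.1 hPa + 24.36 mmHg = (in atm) 0.1861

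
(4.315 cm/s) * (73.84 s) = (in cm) 318.6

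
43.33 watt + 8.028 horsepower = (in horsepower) 8.086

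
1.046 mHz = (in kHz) 1.046e-06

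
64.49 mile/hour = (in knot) 56.04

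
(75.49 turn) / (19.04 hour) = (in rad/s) 0.00692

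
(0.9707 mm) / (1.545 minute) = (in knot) 2.035e-05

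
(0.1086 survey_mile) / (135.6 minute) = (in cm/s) 2.148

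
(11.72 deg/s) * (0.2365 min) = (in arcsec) 5.987e+05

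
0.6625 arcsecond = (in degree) 0.000184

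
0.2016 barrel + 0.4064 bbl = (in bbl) 0.608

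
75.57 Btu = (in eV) 4.976e+23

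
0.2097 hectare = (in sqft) 2.257e+04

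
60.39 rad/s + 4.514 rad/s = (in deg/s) 3719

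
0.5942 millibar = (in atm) 0.0005864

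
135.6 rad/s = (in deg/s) 7769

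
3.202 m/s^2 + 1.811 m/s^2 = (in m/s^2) 5.013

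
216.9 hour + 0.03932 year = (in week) 3.341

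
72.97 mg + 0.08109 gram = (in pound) 0.0003396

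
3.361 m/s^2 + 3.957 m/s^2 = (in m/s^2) 7.318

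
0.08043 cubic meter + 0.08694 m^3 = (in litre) 167.4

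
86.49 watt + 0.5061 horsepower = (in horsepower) 0.6221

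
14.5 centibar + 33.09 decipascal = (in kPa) 14.5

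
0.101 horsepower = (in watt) 75.32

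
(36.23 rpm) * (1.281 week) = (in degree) 1.684e+08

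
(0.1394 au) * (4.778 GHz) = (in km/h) 3.587e+20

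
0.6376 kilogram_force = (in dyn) 6.253e+05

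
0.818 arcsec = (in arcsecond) 0.818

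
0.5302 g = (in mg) 530.2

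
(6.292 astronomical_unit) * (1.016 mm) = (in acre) 2.363e+05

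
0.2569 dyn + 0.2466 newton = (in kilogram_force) 0.02515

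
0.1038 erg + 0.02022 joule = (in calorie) 0.004833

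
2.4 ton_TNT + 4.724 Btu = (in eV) 6.267e+28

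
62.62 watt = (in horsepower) 0.08397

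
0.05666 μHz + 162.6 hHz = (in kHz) 16.26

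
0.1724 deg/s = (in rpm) 0.02873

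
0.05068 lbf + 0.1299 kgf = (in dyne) 1.499e+05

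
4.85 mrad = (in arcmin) 16.67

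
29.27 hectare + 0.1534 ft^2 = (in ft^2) 3.151e+06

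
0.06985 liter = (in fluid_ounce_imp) 2.458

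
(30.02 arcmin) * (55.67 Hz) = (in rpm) 4.642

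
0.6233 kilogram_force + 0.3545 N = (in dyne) 6.467e+05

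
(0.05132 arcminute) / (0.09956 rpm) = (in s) 0.001432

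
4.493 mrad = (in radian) 0.004493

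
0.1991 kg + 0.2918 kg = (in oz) 17.32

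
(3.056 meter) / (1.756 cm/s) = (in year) 5.519e-06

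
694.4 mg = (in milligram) 694.4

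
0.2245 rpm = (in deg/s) 1.347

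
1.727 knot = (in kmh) 3.198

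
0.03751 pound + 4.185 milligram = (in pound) 0.03752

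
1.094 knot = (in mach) 0.001653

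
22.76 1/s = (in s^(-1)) 22.76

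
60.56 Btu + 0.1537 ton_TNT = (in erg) 6.431e+15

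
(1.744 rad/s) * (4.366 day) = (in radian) 6.579e+05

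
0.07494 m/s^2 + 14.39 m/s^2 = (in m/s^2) 14.46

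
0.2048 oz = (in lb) 0.0128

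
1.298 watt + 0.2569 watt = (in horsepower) 0.002085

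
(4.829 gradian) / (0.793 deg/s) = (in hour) 0.001522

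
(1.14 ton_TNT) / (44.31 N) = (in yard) 1.177e+08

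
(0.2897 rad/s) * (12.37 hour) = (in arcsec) 2.661e+09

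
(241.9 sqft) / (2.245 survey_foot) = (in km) 0.03284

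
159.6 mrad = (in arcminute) 548.7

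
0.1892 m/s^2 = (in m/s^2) 0.1892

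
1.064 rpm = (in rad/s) 0.1114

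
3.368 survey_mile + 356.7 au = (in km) 5.336e+10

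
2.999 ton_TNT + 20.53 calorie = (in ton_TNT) 2.999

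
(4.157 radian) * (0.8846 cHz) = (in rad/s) 0.03677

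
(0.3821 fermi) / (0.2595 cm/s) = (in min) 2.454e-15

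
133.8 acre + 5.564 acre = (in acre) 139.4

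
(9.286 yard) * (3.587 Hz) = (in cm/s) 3046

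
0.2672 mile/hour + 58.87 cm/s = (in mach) 0.00208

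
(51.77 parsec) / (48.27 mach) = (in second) 9.719e+13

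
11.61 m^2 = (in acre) 0.002869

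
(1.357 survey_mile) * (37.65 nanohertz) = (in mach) 2.415e-07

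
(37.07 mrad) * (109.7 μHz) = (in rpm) 3.883e-05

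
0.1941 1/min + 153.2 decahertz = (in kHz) 1.532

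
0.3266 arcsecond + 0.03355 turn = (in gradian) 13.42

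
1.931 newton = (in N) 1.931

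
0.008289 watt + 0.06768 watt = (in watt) 0.07597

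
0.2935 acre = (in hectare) 0.1188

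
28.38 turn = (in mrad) 1.783e+05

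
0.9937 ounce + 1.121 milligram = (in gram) 28.17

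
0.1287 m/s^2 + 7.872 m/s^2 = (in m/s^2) 8.001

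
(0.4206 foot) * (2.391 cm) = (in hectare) 3.065e-07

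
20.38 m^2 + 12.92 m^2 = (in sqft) 358.4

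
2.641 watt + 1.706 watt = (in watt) 4.347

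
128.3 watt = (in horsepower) 0.1721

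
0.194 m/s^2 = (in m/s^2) 0.194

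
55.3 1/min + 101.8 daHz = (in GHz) 1.019e-06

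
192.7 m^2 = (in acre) 0.04762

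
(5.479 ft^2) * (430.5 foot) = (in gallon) 1.764e+04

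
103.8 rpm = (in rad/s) 10.87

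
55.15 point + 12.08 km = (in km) 12.08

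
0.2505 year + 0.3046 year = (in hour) 4863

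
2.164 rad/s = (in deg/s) 124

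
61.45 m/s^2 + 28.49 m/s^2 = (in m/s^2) 89.94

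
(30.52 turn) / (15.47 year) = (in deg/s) 2.252e-05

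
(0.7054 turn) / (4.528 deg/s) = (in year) 1.778e-06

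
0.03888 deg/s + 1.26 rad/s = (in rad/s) 1.261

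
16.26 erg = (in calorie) 3.886e-07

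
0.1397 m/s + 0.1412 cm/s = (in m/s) 0.1411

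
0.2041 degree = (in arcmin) 12.25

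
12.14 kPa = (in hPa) 121.4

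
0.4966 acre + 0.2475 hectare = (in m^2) 4485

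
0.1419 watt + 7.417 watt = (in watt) 7.559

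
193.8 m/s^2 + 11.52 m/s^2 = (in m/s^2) 205.3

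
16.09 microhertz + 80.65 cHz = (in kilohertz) 0.0008065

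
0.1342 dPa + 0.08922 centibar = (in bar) 0.0008923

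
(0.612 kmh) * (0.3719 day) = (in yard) 5974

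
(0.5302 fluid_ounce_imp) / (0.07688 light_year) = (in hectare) 2.071e-24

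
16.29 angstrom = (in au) 1.089e-20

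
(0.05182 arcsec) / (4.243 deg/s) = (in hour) 9.424e-10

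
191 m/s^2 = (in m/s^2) 191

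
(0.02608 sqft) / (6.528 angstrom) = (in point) 1.052e+10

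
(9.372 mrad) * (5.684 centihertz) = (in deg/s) 0.03052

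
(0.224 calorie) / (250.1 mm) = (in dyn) 3.747e+05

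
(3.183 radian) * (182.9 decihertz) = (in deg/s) 3336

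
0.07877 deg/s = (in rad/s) 0.001375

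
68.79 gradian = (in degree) 61.91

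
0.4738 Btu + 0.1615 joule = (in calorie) 119.5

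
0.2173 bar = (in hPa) 217.3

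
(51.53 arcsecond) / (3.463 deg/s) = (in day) 4.784e-08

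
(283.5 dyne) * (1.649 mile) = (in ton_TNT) 1.798e-09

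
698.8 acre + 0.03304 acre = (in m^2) 2.828e+06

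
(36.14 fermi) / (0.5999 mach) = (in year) 5.61e-24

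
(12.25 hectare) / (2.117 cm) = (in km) 5786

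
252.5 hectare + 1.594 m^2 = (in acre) 623.9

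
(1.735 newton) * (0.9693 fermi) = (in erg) 1.682e-08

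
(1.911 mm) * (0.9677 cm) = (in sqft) 0.0001991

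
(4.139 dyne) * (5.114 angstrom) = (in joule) 2.117e-14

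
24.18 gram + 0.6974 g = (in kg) 0.02488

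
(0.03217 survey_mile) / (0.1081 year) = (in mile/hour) 3.397e-05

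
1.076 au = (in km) 1.61e+08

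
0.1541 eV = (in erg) 2.469e-13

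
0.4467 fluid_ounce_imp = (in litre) 0.01269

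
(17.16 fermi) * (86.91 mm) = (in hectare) 1.491e-19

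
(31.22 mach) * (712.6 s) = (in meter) 7.575e+06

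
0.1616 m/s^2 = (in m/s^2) 0.1616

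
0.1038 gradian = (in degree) 0.09342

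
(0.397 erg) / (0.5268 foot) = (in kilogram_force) 2.521e-08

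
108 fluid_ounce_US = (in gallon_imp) 0.7026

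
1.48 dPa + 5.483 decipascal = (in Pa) 0.6963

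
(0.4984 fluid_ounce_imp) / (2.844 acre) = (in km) 1.23e-12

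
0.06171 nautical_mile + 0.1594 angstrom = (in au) 7.64e-10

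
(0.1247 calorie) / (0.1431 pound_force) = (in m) 0.8197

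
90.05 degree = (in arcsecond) 3.242e+05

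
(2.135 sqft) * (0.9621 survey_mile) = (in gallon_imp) 6.756e+04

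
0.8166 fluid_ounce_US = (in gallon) 0.00638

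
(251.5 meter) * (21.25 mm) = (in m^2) 5.344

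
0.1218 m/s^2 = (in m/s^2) 0.1218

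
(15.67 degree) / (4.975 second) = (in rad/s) 0.05497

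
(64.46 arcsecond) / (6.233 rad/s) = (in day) 5.803e-10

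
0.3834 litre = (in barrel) 0.002412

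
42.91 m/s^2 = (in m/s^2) 42.91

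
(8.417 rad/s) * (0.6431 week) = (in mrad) 3.274e+09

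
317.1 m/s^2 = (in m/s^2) 317.1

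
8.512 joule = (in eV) 5.313e+19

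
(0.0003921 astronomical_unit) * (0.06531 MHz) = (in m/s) 3.831e+12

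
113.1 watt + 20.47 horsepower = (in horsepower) 20.62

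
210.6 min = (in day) 0.1462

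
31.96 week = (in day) 223.7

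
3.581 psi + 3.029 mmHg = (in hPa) 250.9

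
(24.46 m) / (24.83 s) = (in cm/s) 98.51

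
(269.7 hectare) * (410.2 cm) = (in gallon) 2.923e+09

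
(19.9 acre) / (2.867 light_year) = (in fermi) 2969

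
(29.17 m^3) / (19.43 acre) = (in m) 0.000371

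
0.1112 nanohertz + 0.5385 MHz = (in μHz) 5.385e+11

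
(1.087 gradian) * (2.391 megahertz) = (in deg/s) 2.339e+06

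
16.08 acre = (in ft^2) 7.004e+05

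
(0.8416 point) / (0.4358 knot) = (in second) 0.001324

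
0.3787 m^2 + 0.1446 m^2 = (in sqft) 5.633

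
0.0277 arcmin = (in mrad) 0.008058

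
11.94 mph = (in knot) 10.38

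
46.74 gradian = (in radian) 0.7342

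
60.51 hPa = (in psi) 0.8776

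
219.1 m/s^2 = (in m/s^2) 219.1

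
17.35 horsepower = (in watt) 1.294e+04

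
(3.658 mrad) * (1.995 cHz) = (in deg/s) 0.004181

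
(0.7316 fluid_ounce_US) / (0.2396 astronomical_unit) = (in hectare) 6.036e-20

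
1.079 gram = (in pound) 0.002379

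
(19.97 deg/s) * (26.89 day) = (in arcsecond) 1.67e+11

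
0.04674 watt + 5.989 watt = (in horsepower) 0.008094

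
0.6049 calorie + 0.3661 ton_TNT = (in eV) 9.561e+27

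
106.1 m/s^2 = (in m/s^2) 106.1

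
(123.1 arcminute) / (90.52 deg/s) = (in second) 0.02267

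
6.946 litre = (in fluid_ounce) 234.9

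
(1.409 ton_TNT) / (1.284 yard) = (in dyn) 5.021e+14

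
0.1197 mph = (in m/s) 0.05351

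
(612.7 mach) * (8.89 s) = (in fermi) 1.855e+21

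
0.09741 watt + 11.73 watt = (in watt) 11.83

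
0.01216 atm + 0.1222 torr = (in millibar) 12.48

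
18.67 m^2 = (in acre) 0.004613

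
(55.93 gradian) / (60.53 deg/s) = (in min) 0.01386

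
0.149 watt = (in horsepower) 0.0001998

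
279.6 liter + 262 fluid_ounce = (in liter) 287.3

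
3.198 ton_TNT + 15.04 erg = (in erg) 1.338e+17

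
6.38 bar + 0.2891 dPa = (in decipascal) 6.38e+06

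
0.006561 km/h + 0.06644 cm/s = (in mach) 7.304e-06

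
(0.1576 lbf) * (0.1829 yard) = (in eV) 7.318e+17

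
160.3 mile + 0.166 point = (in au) 1.724e-06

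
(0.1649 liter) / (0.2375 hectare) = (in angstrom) 694.3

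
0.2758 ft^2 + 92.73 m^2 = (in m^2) 92.76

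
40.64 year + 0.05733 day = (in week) 2119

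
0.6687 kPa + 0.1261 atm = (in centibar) 13.45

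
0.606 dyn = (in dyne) 0.606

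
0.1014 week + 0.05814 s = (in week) 0.1014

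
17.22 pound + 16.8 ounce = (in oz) 292.3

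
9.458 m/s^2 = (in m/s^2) 9.458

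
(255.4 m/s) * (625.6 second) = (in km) 159.8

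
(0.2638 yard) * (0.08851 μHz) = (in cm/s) 2.135e-06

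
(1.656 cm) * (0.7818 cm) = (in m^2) 0.0001295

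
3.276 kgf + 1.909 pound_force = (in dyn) 4.062e+06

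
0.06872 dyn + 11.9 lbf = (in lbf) 11.9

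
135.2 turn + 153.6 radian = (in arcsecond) 2.069e+08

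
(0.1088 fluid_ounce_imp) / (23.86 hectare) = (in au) 8.661e-23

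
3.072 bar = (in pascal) 3.072e+05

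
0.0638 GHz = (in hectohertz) 6.38e+05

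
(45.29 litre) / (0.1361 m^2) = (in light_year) 3.517e-17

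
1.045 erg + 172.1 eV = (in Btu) 9.905e-11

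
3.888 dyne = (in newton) 3.888e-05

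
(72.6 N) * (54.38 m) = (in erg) 3.948e+10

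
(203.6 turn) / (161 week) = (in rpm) 0.0001255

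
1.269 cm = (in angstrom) 1.269e+08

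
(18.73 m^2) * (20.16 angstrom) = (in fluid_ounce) 0.001277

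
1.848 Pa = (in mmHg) 0.01386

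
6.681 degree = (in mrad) 116.6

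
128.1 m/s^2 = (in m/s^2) 128.1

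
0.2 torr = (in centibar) 0.02666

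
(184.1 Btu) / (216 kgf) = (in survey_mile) 0.05698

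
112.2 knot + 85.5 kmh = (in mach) 0.2393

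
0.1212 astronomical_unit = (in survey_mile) 1.127e+07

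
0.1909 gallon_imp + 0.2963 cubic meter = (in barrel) 1.869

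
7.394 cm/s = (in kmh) 0.2662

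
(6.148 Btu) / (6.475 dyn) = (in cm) 1.002e+10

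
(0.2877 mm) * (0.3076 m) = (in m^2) 8.85e-05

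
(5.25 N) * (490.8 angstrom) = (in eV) 1.608e+12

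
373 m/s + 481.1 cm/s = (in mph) 845.1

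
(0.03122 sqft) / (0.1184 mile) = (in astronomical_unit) 1.018e-16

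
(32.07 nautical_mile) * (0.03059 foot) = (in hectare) 0.05538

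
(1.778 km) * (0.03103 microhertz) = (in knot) 0.0001072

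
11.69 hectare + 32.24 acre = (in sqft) 2.663e+06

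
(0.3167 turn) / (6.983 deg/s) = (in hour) 0.004535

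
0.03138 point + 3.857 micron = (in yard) 1.632e-05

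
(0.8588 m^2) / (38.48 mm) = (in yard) 24.41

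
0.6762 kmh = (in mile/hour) 0.4202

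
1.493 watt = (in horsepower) 0.002002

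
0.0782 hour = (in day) 0.003258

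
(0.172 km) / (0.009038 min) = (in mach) 0.9315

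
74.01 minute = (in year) 0.0001408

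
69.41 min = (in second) 4165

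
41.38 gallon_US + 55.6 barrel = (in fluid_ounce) 3.042e+05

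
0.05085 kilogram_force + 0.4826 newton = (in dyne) 9.813e+04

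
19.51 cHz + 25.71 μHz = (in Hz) 0.1951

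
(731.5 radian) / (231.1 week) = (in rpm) 4.998e-05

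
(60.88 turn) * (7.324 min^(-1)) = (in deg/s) 2675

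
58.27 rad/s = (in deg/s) 3339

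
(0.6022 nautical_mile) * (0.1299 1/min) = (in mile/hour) 5.401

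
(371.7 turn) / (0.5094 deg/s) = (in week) 0.4343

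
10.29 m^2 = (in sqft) 110.8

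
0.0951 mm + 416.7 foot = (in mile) 0.07892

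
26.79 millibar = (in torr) 20.09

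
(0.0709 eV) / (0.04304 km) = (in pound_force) 5.933e-23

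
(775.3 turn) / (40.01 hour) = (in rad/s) 0.03382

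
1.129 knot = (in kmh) 2.091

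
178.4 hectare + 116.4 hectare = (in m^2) 2.948e+06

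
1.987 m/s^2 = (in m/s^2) 1.987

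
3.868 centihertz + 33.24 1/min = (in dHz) 5.927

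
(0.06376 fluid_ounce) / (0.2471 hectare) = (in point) 2.163e-06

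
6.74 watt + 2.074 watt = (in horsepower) 0.01182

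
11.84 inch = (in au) 2.01e-12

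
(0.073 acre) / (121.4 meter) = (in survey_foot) 7.984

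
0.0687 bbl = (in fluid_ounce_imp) 384.4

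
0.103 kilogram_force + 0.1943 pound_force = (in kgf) 0.1911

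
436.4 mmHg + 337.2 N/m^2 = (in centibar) 58.52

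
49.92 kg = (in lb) 110.1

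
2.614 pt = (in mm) 0.9222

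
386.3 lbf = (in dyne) 1.718e+08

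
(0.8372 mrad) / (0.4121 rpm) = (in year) 6.152e-10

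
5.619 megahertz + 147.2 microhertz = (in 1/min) 3.371e+08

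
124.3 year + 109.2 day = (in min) 6.549e+07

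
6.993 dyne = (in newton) 6.993e-05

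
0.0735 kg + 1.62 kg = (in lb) 3.734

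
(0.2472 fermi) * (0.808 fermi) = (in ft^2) 2.15e-30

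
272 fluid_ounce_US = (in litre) 8.044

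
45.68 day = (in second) 3.947e+06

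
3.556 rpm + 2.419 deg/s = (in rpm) 3.959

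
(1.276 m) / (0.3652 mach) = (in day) 1.188e-07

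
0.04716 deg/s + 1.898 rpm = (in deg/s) 11.44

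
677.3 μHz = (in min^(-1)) 0.04064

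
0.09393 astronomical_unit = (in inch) 5.532e+11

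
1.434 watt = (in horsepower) 0.001923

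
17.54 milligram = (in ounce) 0.0006187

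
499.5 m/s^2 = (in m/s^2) 499.5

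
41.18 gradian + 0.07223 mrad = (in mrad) 646.9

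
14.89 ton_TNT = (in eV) 3.888e+29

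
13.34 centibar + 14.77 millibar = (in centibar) 14.82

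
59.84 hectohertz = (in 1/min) 3.59e+05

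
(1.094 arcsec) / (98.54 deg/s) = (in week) 5.099e-12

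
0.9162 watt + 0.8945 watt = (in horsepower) 0.002428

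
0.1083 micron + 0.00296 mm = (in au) 2.051e-17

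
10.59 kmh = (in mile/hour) 6.58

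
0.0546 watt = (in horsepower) 7.322e-05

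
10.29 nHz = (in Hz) 1.029e-08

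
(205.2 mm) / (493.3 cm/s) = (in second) 0.0416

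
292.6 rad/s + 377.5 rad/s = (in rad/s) 670.1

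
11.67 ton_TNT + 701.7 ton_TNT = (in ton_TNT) 713.4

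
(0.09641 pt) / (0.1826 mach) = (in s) 5.47e-07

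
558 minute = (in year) 0.001062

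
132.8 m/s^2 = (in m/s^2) 132.8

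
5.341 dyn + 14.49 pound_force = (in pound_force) 14.49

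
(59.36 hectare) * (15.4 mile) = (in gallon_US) 3.886e+12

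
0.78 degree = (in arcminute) 46.8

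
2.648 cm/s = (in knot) 0.05147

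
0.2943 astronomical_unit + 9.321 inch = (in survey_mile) 2.736e+07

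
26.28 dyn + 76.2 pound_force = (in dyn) 3.39e+07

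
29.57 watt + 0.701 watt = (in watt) 30.27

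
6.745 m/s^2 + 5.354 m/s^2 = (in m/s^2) 12.1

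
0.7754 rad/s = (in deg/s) 44.43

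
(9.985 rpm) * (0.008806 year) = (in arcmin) 9.982e+08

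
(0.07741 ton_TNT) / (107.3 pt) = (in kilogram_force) 8.725e+08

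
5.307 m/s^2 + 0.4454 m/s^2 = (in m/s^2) 5.752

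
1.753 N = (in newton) 1.753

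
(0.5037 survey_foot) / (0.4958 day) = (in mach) 1.053e-08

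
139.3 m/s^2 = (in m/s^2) 139.3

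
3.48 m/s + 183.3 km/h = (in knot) 105.7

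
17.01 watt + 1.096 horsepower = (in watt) 834.3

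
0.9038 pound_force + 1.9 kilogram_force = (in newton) 22.65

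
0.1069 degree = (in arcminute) 6.414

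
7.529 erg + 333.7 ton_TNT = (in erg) 1.396e+19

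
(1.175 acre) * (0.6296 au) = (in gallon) 1.183e+17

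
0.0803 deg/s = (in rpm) 0.01338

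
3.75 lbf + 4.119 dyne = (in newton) 16.68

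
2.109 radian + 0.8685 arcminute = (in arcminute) 7251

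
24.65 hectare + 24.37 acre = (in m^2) 3.451e+05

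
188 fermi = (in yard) 2.056e-13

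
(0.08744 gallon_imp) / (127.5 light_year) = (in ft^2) 3.547e-21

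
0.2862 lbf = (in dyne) 1.273e+05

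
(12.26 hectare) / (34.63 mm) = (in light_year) 3.742e-10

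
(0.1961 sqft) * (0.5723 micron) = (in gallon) 2.754e-06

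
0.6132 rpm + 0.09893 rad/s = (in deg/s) 9.347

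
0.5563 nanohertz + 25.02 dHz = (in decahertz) 0.2502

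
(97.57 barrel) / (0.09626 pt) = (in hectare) 45.68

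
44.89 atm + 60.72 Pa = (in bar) 45.49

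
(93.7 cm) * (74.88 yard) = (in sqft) 690.6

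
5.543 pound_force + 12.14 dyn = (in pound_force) 5.543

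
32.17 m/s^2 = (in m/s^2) 32.17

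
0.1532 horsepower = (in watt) 114.2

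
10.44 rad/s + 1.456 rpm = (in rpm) 101.2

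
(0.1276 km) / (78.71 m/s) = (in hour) 0.0004503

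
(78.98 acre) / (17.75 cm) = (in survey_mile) 1119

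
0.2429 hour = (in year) 2.773e-05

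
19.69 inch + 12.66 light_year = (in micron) 1.198e+23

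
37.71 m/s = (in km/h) 135.8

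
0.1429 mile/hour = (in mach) 0.0001876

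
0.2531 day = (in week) 0.03616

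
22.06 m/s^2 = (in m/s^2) 22.06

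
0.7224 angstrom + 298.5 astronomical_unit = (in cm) 4.465e+15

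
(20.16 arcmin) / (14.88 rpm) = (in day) 4.356e-08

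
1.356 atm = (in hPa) 1374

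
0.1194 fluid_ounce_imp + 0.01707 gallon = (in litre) 0.06801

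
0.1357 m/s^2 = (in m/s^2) 0.1357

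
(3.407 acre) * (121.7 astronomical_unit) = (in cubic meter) 2.51e+17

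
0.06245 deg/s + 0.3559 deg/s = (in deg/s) 0.4183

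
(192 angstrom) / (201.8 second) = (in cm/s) 9.514e-09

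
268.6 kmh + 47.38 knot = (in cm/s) 9899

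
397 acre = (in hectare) 160.7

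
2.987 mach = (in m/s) 1017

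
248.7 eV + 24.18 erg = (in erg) 24.18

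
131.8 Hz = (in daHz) 13.18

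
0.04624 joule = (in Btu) 4.383e-05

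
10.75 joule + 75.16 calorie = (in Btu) 0.3082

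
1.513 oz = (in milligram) 4.289e+04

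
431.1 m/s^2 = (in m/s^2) 431.1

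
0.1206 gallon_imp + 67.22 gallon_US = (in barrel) 1.604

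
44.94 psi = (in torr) 2324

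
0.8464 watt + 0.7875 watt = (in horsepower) 0.002191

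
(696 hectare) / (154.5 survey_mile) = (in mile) 0.01739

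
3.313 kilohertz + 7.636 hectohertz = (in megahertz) 0.004077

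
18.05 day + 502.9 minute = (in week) 2.628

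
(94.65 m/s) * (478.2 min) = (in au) 1.815e-05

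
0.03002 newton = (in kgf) 0.003061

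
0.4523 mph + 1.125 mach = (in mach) 1.126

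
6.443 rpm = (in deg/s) 38.66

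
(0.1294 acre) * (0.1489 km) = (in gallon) 2.06e+07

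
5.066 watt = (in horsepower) 0.006794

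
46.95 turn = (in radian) 295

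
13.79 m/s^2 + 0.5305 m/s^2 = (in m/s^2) 14.32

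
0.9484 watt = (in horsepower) 0.001272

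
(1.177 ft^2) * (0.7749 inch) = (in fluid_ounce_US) 72.78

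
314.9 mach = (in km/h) 3.86e+05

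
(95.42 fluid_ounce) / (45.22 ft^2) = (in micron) 671.7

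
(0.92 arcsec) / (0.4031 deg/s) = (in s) 0.000634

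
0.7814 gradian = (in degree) 0.7033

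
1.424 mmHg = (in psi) 0.02754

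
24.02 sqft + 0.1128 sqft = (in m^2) 2.242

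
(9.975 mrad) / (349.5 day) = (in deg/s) 1.893e-08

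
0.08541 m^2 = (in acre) 2.111e-05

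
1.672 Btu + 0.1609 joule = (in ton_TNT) 4.217e-07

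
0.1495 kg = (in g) 149.5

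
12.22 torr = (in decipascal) 1.629e+04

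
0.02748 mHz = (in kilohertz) 2.748e-08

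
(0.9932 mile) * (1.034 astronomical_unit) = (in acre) 6.11e+10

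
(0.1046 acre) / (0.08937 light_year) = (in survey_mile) 3.111e-16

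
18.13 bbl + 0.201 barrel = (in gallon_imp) 641.1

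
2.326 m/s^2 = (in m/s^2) 2.326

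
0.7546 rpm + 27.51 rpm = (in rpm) 28.26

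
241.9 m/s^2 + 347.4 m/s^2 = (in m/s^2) 589.3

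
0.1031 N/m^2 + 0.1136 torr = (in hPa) 0.1525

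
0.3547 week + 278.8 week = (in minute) 2.814e+06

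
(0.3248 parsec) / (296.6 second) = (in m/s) 3.379e+13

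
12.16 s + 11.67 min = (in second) 712.4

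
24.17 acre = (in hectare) 9.781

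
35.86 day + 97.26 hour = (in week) 5.702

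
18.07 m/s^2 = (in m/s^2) 18.07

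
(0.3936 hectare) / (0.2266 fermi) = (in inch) 6.839e+20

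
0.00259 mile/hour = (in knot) 0.002251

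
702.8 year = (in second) 2.216e+10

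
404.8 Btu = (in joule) 4.271e+05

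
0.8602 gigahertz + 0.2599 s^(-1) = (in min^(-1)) 5.161e+10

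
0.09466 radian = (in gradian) 6.026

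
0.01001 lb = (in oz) 0.1602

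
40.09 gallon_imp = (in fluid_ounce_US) 6163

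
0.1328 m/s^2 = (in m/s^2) 0.1328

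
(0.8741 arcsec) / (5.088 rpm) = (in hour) 2.209e-09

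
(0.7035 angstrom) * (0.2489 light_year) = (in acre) 40.94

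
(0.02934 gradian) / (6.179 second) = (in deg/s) 0.004274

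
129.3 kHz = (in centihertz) 1.293e+07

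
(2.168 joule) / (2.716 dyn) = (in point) 2.263e+08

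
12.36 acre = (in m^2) 5.002e+04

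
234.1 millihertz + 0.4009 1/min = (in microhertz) 2.408e+05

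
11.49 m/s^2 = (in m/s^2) 11.49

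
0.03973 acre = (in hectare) 0.01608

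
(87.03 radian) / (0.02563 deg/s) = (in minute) 3243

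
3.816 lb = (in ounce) 61.06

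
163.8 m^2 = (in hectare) 0.01638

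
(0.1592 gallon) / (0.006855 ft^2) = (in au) 6.325e-12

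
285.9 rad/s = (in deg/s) 1.638e+04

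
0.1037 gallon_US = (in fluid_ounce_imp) 13.82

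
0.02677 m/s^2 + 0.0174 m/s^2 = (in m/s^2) 0.04417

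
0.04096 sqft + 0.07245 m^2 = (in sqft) 0.8208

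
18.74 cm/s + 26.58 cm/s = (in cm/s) 45.32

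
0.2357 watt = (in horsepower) 0.0003161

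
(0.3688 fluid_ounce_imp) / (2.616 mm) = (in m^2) 0.004006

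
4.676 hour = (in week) 0.02783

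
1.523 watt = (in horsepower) 0.002042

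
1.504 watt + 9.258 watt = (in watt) 10.76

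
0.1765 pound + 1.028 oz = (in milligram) 1.092e+05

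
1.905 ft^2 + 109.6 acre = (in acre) 109.6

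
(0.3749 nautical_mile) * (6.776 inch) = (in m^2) 119.5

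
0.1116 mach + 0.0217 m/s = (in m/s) 38.02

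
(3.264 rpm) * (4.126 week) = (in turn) 1.358e+05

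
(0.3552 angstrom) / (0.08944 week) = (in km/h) 2.364e-15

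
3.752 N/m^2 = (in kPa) 0.003752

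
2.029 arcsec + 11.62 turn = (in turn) 11.62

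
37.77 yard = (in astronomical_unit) 2.309e-10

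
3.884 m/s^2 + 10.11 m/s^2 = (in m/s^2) 13.99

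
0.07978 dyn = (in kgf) 8.135e-08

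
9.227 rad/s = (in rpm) 88.11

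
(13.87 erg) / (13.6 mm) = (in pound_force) 2.293e-05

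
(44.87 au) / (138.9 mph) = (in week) 1.787e+05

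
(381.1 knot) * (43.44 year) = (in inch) 1.057e+13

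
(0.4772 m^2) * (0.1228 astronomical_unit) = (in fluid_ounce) 2.964e+14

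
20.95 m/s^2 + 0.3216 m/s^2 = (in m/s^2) 21.27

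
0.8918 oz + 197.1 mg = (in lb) 0.05617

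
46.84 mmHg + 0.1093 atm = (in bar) 0.1732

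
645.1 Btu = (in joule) 6.806e+05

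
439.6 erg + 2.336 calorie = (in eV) 6.1e+19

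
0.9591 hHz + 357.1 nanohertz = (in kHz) 0.09591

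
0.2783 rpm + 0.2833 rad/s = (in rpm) 2.984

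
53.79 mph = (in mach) 0.07062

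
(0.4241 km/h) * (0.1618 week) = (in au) 7.706e-08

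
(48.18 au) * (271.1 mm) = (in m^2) 1.954e+12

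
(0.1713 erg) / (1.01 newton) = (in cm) 1.696e-06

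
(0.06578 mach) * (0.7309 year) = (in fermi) 5.163e+23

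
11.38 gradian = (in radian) 0.1788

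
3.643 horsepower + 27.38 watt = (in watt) 2744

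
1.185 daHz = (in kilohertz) 0.01185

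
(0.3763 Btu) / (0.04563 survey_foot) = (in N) 2.855e+04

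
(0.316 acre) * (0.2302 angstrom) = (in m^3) 2.944e-08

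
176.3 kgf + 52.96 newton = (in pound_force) 400.6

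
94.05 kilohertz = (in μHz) 9.405e+10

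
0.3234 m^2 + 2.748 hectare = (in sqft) 2.958e+05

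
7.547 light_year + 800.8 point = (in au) 4.773e+05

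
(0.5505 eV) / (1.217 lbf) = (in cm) 1.629e-18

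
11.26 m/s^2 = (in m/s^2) 11.26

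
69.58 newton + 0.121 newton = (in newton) 69.7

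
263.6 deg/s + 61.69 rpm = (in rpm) 105.6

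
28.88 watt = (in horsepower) 0.03873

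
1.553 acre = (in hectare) 0.6285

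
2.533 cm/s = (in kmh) 0.09119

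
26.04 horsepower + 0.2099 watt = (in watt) 1.942e+04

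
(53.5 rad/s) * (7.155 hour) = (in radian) 1.378e+06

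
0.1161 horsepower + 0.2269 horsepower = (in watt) 255.8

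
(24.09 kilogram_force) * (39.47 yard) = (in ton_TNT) 2.038e-06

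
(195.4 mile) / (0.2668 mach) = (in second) 3462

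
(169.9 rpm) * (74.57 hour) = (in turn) 7.602e+05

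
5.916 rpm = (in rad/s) 0.6195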